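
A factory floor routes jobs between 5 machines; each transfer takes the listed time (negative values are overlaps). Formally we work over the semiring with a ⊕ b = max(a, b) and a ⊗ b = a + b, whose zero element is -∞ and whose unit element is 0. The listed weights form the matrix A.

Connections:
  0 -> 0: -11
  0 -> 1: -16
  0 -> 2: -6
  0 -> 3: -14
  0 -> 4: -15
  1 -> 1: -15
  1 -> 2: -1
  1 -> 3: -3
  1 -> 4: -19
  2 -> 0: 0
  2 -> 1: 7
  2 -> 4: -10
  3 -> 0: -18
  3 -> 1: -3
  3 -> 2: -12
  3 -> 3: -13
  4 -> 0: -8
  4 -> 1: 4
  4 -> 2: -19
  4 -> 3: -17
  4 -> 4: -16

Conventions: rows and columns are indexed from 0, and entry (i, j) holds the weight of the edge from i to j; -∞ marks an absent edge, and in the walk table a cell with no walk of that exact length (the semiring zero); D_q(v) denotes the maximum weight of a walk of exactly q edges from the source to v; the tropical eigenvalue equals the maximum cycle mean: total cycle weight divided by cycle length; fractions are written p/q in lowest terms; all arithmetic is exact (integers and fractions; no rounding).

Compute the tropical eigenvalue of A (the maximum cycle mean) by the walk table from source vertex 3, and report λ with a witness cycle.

q=0: [-∞, -∞, -∞, 0, -∞]
q=1: [-18, -3, -12, -13, -∞]
q=2: [-12, -5, -4, -6, -22]
q=3: [-4, 3, -6, -8, -14]
q=4: [-6, 1, 2, 0, -16]
q=5: [2, 9, 0, -2, -8]
Optimal cycle mean attained by: cycle 1->2->1, total (-1) + 7, length 2.
Answer: λ = 3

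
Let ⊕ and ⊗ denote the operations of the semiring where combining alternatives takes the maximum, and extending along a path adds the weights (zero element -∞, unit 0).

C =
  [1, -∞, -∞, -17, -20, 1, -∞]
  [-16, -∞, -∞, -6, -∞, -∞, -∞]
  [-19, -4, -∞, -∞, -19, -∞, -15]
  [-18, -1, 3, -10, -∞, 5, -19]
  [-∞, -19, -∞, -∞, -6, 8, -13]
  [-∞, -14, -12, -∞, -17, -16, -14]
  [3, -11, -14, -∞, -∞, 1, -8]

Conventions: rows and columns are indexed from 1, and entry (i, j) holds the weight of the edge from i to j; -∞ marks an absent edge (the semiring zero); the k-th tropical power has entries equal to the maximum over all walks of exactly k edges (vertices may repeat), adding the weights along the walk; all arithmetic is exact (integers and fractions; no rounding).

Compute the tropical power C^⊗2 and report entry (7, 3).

C^⊗2:
  [2, -13, -11, -16, -16, 2, -13]
  [-15, -7, -3, -16, -36, -1, -25]
  [-12, -26, -29, -10, -25, -11, -23]
  [-16, -1, -7, -7, -12, -5, -9]
  [-10, -6, -4, -25, -9, 2, -6]
  [-11, -16, -28, -20, -23, -9, -22]
  [4, -13, -11, -14, -16, 4, -13]
Key observation: the optimum is the walk 7->6->3, with weight 1 + (-12) = -11.
Optimal value attained by: walk 7->6->3.
Answer: (C^⊗2)[7][3] = -11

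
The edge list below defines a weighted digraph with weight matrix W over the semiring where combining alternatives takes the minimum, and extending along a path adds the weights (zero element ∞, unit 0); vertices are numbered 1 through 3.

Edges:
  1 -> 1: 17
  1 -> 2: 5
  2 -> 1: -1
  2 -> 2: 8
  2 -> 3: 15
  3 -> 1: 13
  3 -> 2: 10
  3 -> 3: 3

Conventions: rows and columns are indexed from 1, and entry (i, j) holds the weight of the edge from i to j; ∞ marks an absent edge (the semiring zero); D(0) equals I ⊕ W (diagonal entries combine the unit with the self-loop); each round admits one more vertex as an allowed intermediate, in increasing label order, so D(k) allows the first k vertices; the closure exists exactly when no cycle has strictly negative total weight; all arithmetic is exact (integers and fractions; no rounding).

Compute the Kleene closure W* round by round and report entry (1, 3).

D(0):
  [0, 5, ∞]
  [-1, 0, 15]
  [13, 10, 0]
D(1):
  [0, 5, ∞]
  [-1, 0, 15]
  [13, 10, 0]
D(2):
  [0, 5, 20]
  [-1, 0, 15]
  [9, 10, 0]
D(3):
  [0, 5, 20]
  [-1, 0, 15]
  [9, 10, 0]
Answer: W*[1][3] = 20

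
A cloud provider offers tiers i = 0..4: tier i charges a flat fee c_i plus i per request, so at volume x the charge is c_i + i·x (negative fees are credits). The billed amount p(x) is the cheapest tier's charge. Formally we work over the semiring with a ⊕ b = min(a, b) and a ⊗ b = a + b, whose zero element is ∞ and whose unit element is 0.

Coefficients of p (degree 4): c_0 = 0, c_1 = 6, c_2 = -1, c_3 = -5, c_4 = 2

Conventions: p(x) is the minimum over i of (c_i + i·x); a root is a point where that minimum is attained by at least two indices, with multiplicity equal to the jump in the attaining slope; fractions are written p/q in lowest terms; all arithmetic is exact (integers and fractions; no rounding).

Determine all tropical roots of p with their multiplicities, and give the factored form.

hull edge (i=0, c=0) to (i=3, c=-5): slope -5/3, span 3
hull edge (i=3, c=-5) to (i=4, c=2): slope 7, span 1
Factored form: p(x) = 2 ⊗ (x ⊕ (-7)) ⊗ (x ⊕ 5/3) ⊗ (x ⊕ 5/3) ⊗ (x ⊕ 5/3)
Answer: roots = -7 (mult 1), 5/3 (mult 3)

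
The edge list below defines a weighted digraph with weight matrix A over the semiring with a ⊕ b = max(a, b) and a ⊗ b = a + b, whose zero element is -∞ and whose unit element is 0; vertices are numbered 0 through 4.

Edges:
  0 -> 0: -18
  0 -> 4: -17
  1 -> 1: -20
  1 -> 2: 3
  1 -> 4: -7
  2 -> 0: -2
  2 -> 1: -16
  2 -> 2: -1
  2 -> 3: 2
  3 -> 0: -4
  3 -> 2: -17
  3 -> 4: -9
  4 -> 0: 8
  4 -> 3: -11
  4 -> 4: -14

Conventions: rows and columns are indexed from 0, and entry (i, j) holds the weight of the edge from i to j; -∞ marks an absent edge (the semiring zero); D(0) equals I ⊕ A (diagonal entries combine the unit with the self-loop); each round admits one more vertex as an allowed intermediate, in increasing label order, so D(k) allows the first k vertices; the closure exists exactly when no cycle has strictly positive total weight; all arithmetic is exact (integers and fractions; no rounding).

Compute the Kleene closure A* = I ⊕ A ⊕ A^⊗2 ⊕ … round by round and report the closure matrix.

D(0):
  [0, -∞, -∞, -∞, -17]
  [-∞, 0, 3, -∞, -7]
  [-2, -16, 0, 2, -∞]
  [-4, -∞, -17, 0, -9]
  [8, -∞, -∞, -11, 0]
D(1):
  [0, -∞, -∞, -∞, -17]
  [-∞, 0, 3, -∞, -7]
  [-2, -16, 0, 2, -19]
  [-4, -∞, -17, 0, -9]
  [8, -∞, -∞, -11, 0]
D(2):
  [0, -∞, -∞, -∞, -17]
  [-∞, 0, 3, -∞, -7]
  [-2, -16, 0, 2, -19]
  [-4, -∞, -17, 0, -9]
  [8, -∞, -∞, -11, 0]
D(3):
  [0, -∞, -∞, -∞, -17]
  [1, 0, 3, 5, -7]
  [-2, -16, 0, 2, -19]
  [-4, -33, -17, 0, -9]
  [8, -∞, -∞, -11, 0]
D(4):
  [0, -∞, -∞, -∞, -17]
  [1, 0, 3, 5, -4]
  [-2, -16, 0, 2, -7]
  [-4, -33, -17, 0, -9]
  [8, -44, -28, -11, 0]
D(5):
  [0, -61, -45, -28, -17]
  [4, 0, 3, 5, -4]
  [1, -16, 0, 2, -7]
  [-1, -33, -17, 0, -9]
  [8, -44, -28, -11, 0]
Answer: A* = [[0, -61, -45, -28, -17], [4, 0, 3, 5, -4], [1, -16, 0, 2, -7], [-1, -33, -17, 0, -9], [8, -44, -28, -11, 0]]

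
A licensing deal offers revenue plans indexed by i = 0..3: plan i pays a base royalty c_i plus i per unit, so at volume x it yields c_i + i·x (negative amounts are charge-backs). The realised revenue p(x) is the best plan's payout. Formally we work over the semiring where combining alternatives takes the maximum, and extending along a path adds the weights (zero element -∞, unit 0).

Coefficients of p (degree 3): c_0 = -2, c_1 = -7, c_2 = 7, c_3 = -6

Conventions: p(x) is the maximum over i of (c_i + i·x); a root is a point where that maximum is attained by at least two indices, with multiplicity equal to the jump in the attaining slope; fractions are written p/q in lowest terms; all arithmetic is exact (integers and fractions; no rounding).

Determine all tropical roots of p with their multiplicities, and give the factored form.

hull edge (i=0, c=-2) to (i=2, c=7): slope 9/2, span 2
hull edge (i=2, c=7) to (i=3, c=-6): slope -13, span 1
Factored form: p(x) = -6 ⊗ (x ⊕ (-9/2)) ⊗ (x ⊕ (-9/2)) ⊗ (x ⊕ 13)
Answer: roots = -9/2 (mult 2), 13 (mult 1)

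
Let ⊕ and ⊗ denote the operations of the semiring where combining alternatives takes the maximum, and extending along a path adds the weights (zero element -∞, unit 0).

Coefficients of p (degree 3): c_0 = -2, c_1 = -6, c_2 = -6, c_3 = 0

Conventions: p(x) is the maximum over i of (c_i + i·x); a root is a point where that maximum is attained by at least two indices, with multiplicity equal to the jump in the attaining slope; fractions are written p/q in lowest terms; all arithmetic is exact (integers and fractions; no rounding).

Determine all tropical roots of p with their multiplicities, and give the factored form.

hull edge (i=0, c=-2) to (i=3, c=0): slope 2/3, span 3
Factored form: p(x) = 0 ⊗ (x ⊕ (-2/3)) ⊗ (x ⊕ (-2/3)) ⊗ (x ⊕ (-2/3))
Answer: roots = -2/3 (mult 3)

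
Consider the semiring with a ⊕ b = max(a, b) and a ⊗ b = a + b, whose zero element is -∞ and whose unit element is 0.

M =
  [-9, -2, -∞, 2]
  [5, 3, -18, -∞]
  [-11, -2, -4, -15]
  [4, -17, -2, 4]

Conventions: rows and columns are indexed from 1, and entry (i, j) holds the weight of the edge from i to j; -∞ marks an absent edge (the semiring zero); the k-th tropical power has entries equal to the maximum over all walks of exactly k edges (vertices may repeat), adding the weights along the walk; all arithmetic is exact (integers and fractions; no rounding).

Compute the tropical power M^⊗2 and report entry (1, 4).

M^⊗2:
  [6, 1, 0, 6]
  [8, 6, -15, 7]
  [3, 1, -8, -9]
  [8, 2, 2, 8]
Key observation: the optimum is the walk 1->4->4, with weight 2 + 4 = 6.
Optimal value attained by: walk 1->4->4.
Answer: (M^⊗2)[1][4] = 6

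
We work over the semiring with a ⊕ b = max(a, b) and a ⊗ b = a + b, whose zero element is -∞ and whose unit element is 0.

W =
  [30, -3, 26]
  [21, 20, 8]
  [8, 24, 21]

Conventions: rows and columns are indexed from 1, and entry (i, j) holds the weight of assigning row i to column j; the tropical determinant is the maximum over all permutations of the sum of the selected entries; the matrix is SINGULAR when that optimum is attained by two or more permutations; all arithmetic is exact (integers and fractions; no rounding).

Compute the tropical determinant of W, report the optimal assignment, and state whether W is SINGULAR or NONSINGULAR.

σ = (1, 2, 3): 30 + 20 + 21 = 71
σ = (1, 3, 2): 30 + 8 + 24 = 62
σ = (2, 1, 3): (-3) + 21 + 21 = 39
σ = (2, 3, 1): (-3) + 8 + 8 = 13
σ = (3, 1, 2): 26 + 21 + 24 = 71
σ = (3, 2, 1): 26 + 20 + 8 = 54
Optimal value attained by: σ = (1, 2, 3).
Answer: det⊕(W) = 71; verdict: SINGULAR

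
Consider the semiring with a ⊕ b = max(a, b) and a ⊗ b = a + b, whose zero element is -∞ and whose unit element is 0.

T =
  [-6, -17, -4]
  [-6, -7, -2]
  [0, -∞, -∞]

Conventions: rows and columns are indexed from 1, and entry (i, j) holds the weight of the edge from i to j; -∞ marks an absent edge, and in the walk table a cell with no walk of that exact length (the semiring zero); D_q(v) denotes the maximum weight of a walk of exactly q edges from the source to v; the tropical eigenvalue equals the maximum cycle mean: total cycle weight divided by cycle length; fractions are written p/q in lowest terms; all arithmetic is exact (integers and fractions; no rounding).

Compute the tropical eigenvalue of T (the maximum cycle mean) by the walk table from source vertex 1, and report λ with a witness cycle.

q=0: [0, -∞, -∞]
q=1: [-6, -17, -4]
q=2: [-4, -23, -10]
q=3: [-10, -21, -8]
Optimal cycle mean attained by: cycle 1->3->1, total (-4) + 0, length 2.
Answer: λ = -2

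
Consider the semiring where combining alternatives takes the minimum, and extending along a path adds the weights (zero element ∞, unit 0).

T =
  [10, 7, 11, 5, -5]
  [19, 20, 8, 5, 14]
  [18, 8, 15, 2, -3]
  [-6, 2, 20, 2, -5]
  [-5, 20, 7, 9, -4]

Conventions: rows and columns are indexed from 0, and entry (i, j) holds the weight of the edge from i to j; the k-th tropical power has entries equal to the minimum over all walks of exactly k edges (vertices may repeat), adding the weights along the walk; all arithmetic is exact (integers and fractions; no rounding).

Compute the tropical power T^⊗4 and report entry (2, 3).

T^⊗2:
  [-10, 7, 2, 4, -9]
  [-1, 7, 21, 7, 0]
  [-8, 4, 4, 4, -7]
  [-10, 1, 2, -1, -11]
  [-9, 2, 3, 0, -10]
T^⊗3:
  [-14, -3, -2, -5, -15]
  [-5, 6, 7, 4, -6]
  [-12, -1, 0, -3, -13]
  [-16, -3, -4, -5, -15]
  [-15, -2, -3, -4, -14]
T^⊗4:
  [-20, -7, -8, -9, -19]
  [-11, 2, 1, 0, -10]
  [-18, -5, -6, -7, -17]
  [-20, -9, -8, -11, -21]
  [-19, -8, -7, -10, -20]
Key observation: the optimum is the walk 2->4->4->0->3, with weight (-3) + (-4) + (-5) + 5 = -7.
Optimal value attained by: walk 2->4->4->0->3.
Answer: (T^⊗4)[2][3] = -7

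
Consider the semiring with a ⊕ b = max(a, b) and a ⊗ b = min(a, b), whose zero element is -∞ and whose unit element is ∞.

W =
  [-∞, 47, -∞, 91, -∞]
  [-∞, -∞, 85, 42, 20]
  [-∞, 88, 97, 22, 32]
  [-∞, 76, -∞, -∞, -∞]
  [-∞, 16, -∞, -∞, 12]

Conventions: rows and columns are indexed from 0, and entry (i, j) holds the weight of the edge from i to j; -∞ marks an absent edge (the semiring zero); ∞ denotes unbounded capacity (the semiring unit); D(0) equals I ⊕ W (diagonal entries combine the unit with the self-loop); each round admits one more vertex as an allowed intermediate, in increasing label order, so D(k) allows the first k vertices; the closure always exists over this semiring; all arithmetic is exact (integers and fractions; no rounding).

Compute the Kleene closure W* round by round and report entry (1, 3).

D(0):
  [∞, 47, -∞, 91, -∞]
  [-∞, ∞, 85, 42, 20]
  [-∞, 88, ∞, 22, 32]
  [-∞, 76, -∞, ∞, -∞]
  [-∞, 16, -∞, -∞, ∞]
D(1):
  [∞, 47, -∞, 91, -∞]
  [-∞, ∞, 85, 42, 20]
  [-∞, 88, ∞, 22, 32]
  [-∞, 76, -∞, ∞, -∞]
  [-∞, 16, -∞, -∞, ∞]
D(2):
  [∞, 47, 47, 91, 20]
  [-∞, ∞, 85, 42, 20]
  [-∞, 88, ∞, 42, 32]
  [-∞, 76, 76, ∞, 20]
  [-∞, 16, 16, 16, ∞]
D(3):
  [∞, 47, 47, 91, 32]
  [-∞, ∞, 85, 42, 32]
  [-∞, 88, ∞, 42, 32]
  [-∞, 76, 76, ∞, 32]
  [-∞, 16, 16, 16, ∞]
D(4):
  [∞, 76, 76, 91, 32]
  [-∞, ∞, 85, 42, 32]
  [-∞, 88, ∞, 42, 32]
  [-∞, 76, 76, ∞, 32]
  [-∞, 16, 16, 16, ∞]
D(5):
  [∞, 76, 76, 91, 32]
  [-∞, ∞, 85, 42, 32]
  [-∞, 88, ∞, 42, 32]
  [-∞, 76, 76, ∞, 32]
  [-∞, 16, 16, 16, ∞]
Answer: W*[1][3] = 42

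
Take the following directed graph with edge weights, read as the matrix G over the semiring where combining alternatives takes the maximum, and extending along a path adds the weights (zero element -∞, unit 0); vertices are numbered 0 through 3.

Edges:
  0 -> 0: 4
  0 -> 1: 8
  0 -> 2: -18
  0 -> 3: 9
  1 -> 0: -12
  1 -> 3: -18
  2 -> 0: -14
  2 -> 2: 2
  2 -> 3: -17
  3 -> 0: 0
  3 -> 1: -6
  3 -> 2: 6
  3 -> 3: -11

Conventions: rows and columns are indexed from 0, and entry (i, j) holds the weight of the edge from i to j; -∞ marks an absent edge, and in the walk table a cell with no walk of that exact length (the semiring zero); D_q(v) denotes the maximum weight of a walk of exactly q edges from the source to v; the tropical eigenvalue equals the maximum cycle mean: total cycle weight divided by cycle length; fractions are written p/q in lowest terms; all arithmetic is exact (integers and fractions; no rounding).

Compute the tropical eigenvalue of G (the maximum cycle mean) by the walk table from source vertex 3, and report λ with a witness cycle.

q=0: [-∞, -∞, -∞, 0]
q=1: [0, -6, 6, -11]
q=2: [4, 8, 8, 9]
q=3: [9, 12, 15, 13]
q=4: [13, 17, 19, 18]
Optimal cycle mean attained by: cycle 0->3->0, total 9 + 0, length 2.
Answer: λ = 9/2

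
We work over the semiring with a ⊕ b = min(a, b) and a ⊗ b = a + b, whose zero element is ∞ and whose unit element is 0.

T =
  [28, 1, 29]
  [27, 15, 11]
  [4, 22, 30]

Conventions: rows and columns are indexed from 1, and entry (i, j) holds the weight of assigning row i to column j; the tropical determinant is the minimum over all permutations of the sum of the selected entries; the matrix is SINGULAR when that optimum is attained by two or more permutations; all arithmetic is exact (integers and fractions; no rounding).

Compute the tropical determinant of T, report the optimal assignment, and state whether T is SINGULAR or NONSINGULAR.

σ = (1, 2, 3): 28 + 15 + 30 = 73
σ = (1, 3, 2): 28 + 11 + 22 = 61
σ = (2, 1, 3): 1 + 27 + 30 = 58
σ = (2, 3, 1): 1 + 11 + 4 = 16
σ = (3, 1, 2): 29 + 27 + 22 = 78
σ = (3, 2, 1): 29 + 15 + 4 = 48
Optimal value attained by: σ = (2, 3, 1).
Answer: det⊕(T) = 16; verdict: NONSINGULAR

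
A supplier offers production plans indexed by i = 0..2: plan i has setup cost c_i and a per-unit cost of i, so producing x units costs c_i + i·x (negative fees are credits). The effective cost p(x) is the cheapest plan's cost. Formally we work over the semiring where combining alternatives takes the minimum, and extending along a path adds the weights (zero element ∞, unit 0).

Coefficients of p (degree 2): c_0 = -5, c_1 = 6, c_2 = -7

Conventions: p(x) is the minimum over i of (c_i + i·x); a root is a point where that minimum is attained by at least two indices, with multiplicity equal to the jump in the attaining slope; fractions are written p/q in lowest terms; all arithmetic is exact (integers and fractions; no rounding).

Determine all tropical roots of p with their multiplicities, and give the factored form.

hull edge (i=0, c=-5) to (i=2, c=-7): slope -1, span 2
Factored form: p(x) = -7 ⊗ (x ⊕ 1) ⊗ (x ⊕ 1)
Answer: roots = 1 (mult 2)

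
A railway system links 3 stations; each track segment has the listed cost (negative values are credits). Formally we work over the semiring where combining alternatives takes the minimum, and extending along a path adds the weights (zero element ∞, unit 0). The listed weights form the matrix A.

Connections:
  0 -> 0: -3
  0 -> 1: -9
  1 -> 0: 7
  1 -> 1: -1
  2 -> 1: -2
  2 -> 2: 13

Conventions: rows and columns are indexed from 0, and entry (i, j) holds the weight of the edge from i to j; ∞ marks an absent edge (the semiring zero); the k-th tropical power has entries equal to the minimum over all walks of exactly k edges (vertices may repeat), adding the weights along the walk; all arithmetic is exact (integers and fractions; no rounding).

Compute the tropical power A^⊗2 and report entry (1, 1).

A^⊗2:
  [-6, -12, ∞]
  [4, -2, ∞]
  [5, -3, 26]
Key observation: the optimum is the walk 1->0->1, with weight 7 + (-9) = -2.
Optimal value attained by: walk 1->0->1.
Answer: (A^⊗2)[1][1] = -2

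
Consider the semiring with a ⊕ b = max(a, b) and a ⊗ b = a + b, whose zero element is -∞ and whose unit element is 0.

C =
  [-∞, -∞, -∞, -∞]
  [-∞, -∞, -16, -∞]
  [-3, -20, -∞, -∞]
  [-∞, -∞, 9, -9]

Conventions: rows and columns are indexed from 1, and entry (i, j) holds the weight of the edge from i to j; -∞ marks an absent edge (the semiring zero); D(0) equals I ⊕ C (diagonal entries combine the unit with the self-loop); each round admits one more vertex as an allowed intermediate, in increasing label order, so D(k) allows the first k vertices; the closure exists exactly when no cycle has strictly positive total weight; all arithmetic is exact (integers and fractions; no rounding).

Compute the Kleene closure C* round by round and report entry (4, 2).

D(0):
  [0, -∞, -∞, -∞]
  [-∞, 0, -16, -∞]
  [-3, -20, 0, -∞]
  [-∞, -∞, 9, 0]
D(1):
  [0, -∞, -∞, -∞]
  [-∞, 0, -16, -∞]
  [-3, -20, 0, -∞]
  [-∞, -∞, 9, 0]
D(2):
  [0, -∞, -∞, -∞]
  [-∞, 0, -16, -∞]
  [-3, -20, 0, -∞]
  [-∞, -∞, 9, 0]
D(3):
  [0, -∞, -∞, -∞]
  [-19, 0, -16, -∞]
  [-3, -20, 0, -∞]
  [6, -11, 9, 0]
D(4):
  [0, -∞, -∞, -∞]
  [-19, 0, -16, -∞]
  [-3, -20, 0, -∞]
  [6, -11, 9, 0]
Answer: C*[4][2] = -11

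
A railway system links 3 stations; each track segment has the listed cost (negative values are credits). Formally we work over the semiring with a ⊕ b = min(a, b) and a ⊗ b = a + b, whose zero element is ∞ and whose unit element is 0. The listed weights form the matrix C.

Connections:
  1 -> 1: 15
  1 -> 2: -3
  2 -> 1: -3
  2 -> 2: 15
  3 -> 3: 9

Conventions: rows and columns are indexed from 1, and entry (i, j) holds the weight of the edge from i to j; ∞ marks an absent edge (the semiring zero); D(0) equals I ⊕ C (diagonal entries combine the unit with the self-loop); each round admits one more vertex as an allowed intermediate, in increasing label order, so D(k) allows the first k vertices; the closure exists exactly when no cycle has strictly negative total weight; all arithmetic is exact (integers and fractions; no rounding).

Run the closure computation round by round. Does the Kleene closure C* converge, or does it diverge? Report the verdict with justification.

D(0):
  [0, -3, ∞]
  [-3, 0, ∞]
  [∞, ∞, 0]
Detection: at round 1, diagonal entry (2, 2) turns strictly negative.
Key observation: the cycle 2->1->2 has total weight (-3) + (-3), which is strictly negative.
Answer: DIVERGES — negative cycle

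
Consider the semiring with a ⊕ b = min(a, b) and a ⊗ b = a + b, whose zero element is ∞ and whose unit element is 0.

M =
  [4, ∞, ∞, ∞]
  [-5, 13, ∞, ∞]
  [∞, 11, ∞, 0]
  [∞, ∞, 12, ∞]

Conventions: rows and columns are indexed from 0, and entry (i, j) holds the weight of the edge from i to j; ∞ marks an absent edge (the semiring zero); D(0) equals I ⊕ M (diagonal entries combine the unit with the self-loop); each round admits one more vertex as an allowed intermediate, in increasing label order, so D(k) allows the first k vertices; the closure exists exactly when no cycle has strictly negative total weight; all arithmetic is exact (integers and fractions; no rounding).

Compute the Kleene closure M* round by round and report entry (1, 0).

D(0):
  [0, ∞, ∞, ∞]
  [-5, 0, ∞, ∞]
  [∞, 11, 0, 0]
  [∞, ∞, 12, 0]
D(1):
  [0, ∞, ∞, ∞]
  [-5, 0, ∞, ∞]
  [∞, 11, 0, 0]
  [∞, ∞, 12, 0]
D(2):
  [0, ∞, ∞, ∞]
  [-5, 0, ∞, ∞]
  [6, 11, 0, 0]
  [∞, ∞, 12, 0]
D(3):
  [0, ∞, ∞, ∞]
  [-5, 0, ∞, ∞]
  [6, 11, 0, 0]
  [18, 23, 12, 0]
D(4):
  [0, ∞, ∞, ∞]
  [-5, 0, ∞, ∞]
  [6, 11, 0, 0]
  [18, 23, 12, 0]
Answer: M*[1][0] = -5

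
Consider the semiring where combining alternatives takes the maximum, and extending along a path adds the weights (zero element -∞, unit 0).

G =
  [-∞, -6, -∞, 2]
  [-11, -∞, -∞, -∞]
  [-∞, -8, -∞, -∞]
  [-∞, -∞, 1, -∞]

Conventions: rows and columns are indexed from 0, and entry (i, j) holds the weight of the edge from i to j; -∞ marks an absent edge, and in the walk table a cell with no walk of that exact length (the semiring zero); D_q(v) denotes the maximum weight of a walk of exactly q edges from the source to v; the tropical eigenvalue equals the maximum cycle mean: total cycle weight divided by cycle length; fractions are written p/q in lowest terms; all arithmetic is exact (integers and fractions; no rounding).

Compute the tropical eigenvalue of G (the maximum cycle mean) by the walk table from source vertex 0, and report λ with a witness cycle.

q=0: [0, -∞, -∞, -∞]
q=1: [-∞, -6, -∞, 2]
q=2: [-17, -∞, 3, -∞]
q=3: [-∞, -5, -∞, -15]
q=4: [-16, -∞, -14, -∞]
Optimal cycle mean attained by: cycle 0->3->2->1->0, total 2 + 1 + (-8) + (-11), length 4.
Answer: λ = -4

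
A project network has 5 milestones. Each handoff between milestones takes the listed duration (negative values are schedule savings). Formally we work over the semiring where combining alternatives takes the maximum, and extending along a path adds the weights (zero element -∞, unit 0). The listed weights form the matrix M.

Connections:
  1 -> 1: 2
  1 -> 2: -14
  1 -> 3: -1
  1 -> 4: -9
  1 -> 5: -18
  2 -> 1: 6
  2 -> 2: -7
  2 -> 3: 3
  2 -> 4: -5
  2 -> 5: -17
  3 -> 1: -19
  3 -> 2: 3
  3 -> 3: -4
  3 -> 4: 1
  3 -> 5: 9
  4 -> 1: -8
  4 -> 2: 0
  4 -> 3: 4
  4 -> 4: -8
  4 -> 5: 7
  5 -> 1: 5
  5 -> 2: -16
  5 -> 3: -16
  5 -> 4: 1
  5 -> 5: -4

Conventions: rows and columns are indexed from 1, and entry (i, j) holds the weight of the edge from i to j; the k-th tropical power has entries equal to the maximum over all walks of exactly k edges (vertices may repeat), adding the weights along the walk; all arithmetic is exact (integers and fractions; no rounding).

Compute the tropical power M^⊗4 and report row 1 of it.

M^⊗2:
  [4, 2, 1, 0, 8]
  [8, 6, 5, 4, 12]
  [14, 1, 6, 10, 8]
  [12, 7, 3, 8, 13]
  [7, 1, 5, -3, 8]
M^⊗3:
  [13, 4, 5, 9, 10]
  [17, 8, 9, 13, 14]
  [16, 10, 14, 9, 17]
  [18, 8, 12, 14, 15]
  [13, 8, 6, 9, 14]
M^⊗4:
  [15, 9, 13, 11, 16]
  [19, 13, 17, 15, 20]
  [22, 17, 15, 18, 23]
  [20, 15, 18, 16, 21]
  [19, 9, 13, 15, 16]
Answer: row 1 of M^⊗4 = [15, 9, 13, 11, 16]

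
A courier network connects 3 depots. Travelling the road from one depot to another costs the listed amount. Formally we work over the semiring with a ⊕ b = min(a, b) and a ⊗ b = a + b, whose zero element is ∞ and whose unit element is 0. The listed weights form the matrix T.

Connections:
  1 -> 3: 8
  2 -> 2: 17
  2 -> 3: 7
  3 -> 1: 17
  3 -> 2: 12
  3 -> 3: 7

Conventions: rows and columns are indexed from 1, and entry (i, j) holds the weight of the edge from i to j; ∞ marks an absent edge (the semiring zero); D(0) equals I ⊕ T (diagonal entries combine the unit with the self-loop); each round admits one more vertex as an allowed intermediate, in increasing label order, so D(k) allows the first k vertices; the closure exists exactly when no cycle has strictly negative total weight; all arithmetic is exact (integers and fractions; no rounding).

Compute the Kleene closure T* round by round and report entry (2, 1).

D(0):
  [0, ∞, 8]
  [∞, 0, 7]
  [17, 12, 0]
D(1):
  [0, ∞, 8]
  [∞, 0, 7]
  [17, 12, 0]
D(2):
  [0, ∞, 8]
  [∞, 0, 7]
  [17, 12, 0]
D(3):
  [0, 20, 8]
  [24, 0, 7]
  [17, 12, 0]
Answer: T*[2][1] = 24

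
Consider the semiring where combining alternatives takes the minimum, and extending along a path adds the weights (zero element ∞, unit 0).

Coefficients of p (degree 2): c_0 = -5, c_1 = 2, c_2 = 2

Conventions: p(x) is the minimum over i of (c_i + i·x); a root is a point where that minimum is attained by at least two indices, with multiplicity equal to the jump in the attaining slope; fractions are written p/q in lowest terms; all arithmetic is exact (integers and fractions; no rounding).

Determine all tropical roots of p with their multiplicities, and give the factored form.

hull edge (i=0, c=-5) to (i=2, c=2): slope 7/2, span 2
Factored form: p(x) = 2 ⊗ (x ⊕ (-7/2)) ⊗ (x ⊕ (-7/2))
Answer: roots = -7/2 (mult 2)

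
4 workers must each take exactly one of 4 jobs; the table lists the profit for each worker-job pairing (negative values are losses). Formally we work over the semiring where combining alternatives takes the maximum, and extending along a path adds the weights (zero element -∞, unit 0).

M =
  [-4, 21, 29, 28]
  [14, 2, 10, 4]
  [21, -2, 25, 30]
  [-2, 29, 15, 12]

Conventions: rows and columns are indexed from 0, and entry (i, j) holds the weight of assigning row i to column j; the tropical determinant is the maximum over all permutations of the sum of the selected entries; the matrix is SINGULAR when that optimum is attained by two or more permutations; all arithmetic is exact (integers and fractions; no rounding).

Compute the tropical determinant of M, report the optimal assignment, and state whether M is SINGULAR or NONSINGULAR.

σ = (0, 1, 2, 3): (-4) + 2 + 25 + 12 = 35
σ = (0, 1, 3, 2): (-4) + 2 + 30 + 15 = 43
σ = (0, 2, 1, 3): (-4) + 10 + (-2) + 12 = 16
σ = (0, 2, 3, 1): (-4) + 10 + 30 + 29 = 65
σ = (0, 3, 1, 2): (-4) + 4 + (-2) + 15 = 13
σ = (0, 3, 2, 1): (-4) + 4 + 25 + 29 = 54
σ = (1, 0, 2, 3): 21 + 14 + 25 + 12 = 72
σ = (1, 0, 3, 2): 21 + 14 + 30 + 15 = 80
σ = (1, 2, 0, 3): 21 + 10 + 21 + 12 = 64
σ = (1, 2, 3, 0): 21 + 10 + 30 + (-2) = 59
σ = (1, 3, 0, 2): 21 + 4 + 21 + 15 = 61
σ = (1, 3, 2, 0): 21 + 4 + 25 + (-2) = 48
σ = (2, 0, 1, 3): 29 + 14 + (-2) + 12 = 53
σ = (2, 0, 3, 1): 29 + 14 + 30 + 29 = 102
σ = (2, 1, 0, 3): 29 + 2 + 21 + 12 = 64
σ = (2, 1, 3, 0): 29 + 2 + 30 + (-2) = 59
σ = (2, 3, 0, 1): 29 + 4 + 21 + 29 = 83
σ = (2, 3, 1, 0): 29 + 4 + (-2) + (-2) = 29
σ = (3, 0, 1, 2): 28 + 14 + (-2) + 15 = 55
σ = (3, 0, 2, 1): 28 + 14 + 25 + 29 = 96
σ = (3, 1, 0, 2): 28 + 2 + 21 + 15 = 66
σ = (3, 1, 2, 0): 28 + 2 + 25 + (-2) = 53
σ = (3, 2, 0, 1): 28 + 10 + 21 + 29 = 88
σ = (3, 2, 1, 0): 28 + 10 + (-2) + (-2) = 34
Optimal value attained by: σ = (2, 0, 3, 1).
Answer: det⊕(M) = 102; verdict: NONSINGULAR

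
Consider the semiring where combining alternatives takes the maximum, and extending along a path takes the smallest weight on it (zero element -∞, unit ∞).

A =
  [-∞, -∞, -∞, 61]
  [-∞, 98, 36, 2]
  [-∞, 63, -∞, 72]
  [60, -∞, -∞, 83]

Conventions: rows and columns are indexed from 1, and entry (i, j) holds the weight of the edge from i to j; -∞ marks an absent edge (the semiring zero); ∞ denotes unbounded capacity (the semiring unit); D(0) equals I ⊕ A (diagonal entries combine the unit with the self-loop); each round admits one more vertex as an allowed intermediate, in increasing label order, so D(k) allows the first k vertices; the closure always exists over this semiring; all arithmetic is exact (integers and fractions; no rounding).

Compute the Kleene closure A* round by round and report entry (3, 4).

D(0):
  [∞, -∞, -∞, 61]
  [-∞, ∞, 36, 2]
  [-∞, 63, ∞, 72]
  [60, -∞, -∞, ∞]
D(1):
  [∞, -∞, -∞, 61]
  [-∞, ∞, 36, 2]
  [-∞, 63, ∞, 72]
  [60, -∞, -∞, ∞]
D(2):
  [∞, -∞, -∞, 61]
  [-∞, ∞, 36, 2]
  [-∞, 63, ∞, 72]
  [60, -∞, -∞, ∞]
D(3):
  [∞, -∞, -∞, 61]
  [-∞, ∞, 36, 36]
  [-∞, 63, ∞, 72]
  [60, -∞, -∞, ∞]
D(4):
  [∞, -∞, -∞, 61]
  [36, ∞, 36, 36]
  [60, 63, ∞, 72]
  [60, -∞, -∞, ∞]
Answer: A*[3][4] = 72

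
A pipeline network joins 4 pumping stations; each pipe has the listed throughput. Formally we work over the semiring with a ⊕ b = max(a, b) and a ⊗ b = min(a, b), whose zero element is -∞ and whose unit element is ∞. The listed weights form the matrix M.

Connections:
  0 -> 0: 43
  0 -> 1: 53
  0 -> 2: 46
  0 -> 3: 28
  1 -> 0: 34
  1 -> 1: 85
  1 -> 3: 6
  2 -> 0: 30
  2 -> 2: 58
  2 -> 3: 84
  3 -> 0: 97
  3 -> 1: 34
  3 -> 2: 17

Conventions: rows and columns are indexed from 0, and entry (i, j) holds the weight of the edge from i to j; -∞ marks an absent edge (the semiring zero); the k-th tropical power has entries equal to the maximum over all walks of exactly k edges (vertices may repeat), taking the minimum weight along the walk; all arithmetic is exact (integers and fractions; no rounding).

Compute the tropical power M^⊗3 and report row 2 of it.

M^⊗2:
  [43, 53, 46, 46]
  [34, 85, 34, 28]
  [84, 34, 58, 58]
  [43, 53, 46, 28]
M^⊗3:
  [46, 53, 46, 46]
  [34, 85, 34, 34]
  [58, 53, 58, 58]
  [43, 53, 46, 46]
Answer: row 2 of M^⊗3 = [58, 53, 58, 58]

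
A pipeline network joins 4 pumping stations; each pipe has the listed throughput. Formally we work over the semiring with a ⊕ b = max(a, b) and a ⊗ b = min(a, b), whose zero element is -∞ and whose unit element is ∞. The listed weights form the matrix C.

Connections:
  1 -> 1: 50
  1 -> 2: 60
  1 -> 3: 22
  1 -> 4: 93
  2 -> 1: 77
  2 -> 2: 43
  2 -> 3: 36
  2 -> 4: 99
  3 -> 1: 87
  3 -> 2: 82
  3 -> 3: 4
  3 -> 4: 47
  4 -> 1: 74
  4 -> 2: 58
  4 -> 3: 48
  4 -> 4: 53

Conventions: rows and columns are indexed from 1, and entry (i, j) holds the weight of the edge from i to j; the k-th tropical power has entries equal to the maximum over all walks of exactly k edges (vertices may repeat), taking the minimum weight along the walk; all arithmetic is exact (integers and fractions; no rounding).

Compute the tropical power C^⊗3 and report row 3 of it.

C^⊗2:
  [74, 58, 48, 60]
  [74, 60, 48, 77]
  [77, 60, 47, 87]
  [58, 60, 48, 74]
C^⊗3:
  [60, 60, 48, 74]
  [74, 60, 48, 74]
  [74, 60, 48, 77]
  [74, 58, 48, 60]
Answer: row 3 of C^⊗3 = [74, 60, 48, 77]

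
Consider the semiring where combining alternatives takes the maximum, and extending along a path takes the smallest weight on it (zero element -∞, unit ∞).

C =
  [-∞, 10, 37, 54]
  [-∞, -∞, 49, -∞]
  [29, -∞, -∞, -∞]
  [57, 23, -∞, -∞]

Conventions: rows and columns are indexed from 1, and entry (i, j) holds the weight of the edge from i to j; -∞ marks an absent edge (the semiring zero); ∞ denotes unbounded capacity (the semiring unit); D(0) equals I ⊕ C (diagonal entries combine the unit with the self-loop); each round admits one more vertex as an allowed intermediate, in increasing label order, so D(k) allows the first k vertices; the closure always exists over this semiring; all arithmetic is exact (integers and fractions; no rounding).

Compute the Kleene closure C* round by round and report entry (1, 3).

D(0):
  [∞, 10, 37, 54]
  [-∞, ∞, 49, -∞]
  [29, -∞, ∞, -∞]
  [57, 23, -∞, ∞]
D(1):
  [∞, 10, 37, 54]
  [-∞, ∞, 49, -∞]
  [29, 10, ∞, 29]
  [57, 23, 37, ∞]
D(2):
  [∞, 10, 37, 54]
  [-∞, ∞, 49, -∞]
  [29, 10, ∞, 29]
  [57, 23, 37, ∞]
D(3):
  [∞, 10, 37, 54]
  [29, ∞, 49, 29]
  [29, 10, ∞, 29]
  [57, 23, 37, ∞]
D(4):
  [∞, 23, 37, 54]
  [29, ∞, 49, 29]
  [29, 23, ∞, 29]
  [57, 23, 37, ∞]
Answer: C*[1][3] = 37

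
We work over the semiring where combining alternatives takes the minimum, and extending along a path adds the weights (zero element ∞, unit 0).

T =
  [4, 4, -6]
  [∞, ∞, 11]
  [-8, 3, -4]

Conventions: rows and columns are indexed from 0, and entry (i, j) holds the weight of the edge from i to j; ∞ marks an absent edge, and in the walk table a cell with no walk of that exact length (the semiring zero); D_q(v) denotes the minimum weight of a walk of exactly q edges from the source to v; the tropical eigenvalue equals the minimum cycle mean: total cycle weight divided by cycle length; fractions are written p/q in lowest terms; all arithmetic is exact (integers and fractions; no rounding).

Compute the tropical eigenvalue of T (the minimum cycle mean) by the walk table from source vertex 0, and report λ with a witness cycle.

q=0: [0, ∞, ∞]
q=1: [4, 4, -6]
q=2: [-14, -3, -10]
q=3: [-18, -10, -20]
Optimal cycle mean attained by: cycle 0->2->0, total (-6) + (-8), length 2.
Answer: λ = -7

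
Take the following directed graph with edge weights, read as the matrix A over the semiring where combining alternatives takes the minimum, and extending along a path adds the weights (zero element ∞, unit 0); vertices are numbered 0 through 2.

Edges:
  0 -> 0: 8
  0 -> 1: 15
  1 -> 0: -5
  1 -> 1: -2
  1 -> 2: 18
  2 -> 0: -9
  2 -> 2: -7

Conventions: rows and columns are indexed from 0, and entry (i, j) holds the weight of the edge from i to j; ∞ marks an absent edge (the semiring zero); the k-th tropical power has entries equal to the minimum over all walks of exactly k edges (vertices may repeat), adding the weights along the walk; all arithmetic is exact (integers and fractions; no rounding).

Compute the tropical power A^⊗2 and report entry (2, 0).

A^⊗2:
  [10, 13, 33]
  [-7, -4, 11]
  [-16, 6, -14]
Key observation: the optimum is the walk 2->2->0, with weight (-7) + (-9) = -16.
Optimal value attained by: walk 2->2->0.
Answer: (A^⊗2)[2][0] = -16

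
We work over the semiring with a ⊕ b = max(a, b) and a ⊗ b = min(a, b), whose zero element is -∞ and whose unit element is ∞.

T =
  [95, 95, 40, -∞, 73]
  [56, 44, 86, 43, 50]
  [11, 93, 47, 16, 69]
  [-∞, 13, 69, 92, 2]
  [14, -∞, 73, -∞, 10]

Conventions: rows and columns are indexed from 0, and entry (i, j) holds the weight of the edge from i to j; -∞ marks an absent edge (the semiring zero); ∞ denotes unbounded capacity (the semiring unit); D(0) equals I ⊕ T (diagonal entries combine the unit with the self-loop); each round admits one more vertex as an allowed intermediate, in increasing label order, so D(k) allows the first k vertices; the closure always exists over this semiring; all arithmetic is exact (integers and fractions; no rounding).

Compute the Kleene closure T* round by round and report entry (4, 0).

D(0):
  [∞, 95, 40, -∞, 73]
  [56, ∞, 86, 43, 50]
  [11, 93, ∞, 16, 69]
  [-∞, 13, 69, ∞, 2]
  [14, -∞, 73, -∞, ∞]
D(1):
  [∞, 95, 40, -∞, 73]
  [56, ∞, 86, 43, 56]
  [11, 93, ∞, 16, 69]
  [-∞, 13, 69, ∞, 2]
  [14, 14, 73, -∞, ∞]
D(2):
  [∞, 95, 86, 43, 73]
  [56, ∞, 86, 43, 56]
  [56, 93, ∞, 43, 69]
  [13, 13, 69, ∞, 13]
  [14, 14, 73, 14, ∞]
D(3):
  [∞, 95, 86, 43, 73]
  [56, ∞, 86, 43, 69]
  [56, 93, ∞, 43, 69]
  [56, 69, 69, ∞, 69]
  [56, 73, 73, 43, ∞]
D(4):
  [∞, 95, 86, 43, 73]
  [56, ∞, 86, 43, 69]
  [56, 93, ∞, 43, 69]
  [56, 69, 69, ∞, 69]
  [56, 73, 73, 43, ∞]
D(5):
  [∞, 95, 86, 43, 73]
  [56, ∞, 86, 43, 69]
  [56, 93, ∞, 43, 69]
  [56, 69, 69, ∞, 69]
  [56, 73, 73, 43, ∞]
Answer: T*[4][0] = 56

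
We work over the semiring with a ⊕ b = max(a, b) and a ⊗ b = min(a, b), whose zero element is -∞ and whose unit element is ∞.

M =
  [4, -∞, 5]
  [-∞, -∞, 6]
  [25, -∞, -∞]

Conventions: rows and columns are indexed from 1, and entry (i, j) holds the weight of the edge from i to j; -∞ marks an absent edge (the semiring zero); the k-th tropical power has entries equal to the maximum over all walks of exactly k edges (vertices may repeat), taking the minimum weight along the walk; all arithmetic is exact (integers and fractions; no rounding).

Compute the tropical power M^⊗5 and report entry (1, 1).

M^⊗2:
  [5, -∞, 4]
  [6, -∞, -∞]
  [4, -∞, 5]
M^⊗3:
  [4, -∞, 5]
  [4, -∞, 5]
  [5, -∞, 4]
M^⊗4:
  [5, -∞, 4]
  [5, -∞, 4]
  [4, -∞, 5]
M^⊗5:
  [4, -∞, 5]
  [4, -∞, 5]
  [5, -∞, 4]
Key observation: the optimum is the walk 1->1->3->1->3->1, with weight 4 min 5 min 25 min 5 min 25 = 4.
Optimal value attained by: walk 1->1->3->1->3->1.
Answer: (M^⊗5)[1][1] = 4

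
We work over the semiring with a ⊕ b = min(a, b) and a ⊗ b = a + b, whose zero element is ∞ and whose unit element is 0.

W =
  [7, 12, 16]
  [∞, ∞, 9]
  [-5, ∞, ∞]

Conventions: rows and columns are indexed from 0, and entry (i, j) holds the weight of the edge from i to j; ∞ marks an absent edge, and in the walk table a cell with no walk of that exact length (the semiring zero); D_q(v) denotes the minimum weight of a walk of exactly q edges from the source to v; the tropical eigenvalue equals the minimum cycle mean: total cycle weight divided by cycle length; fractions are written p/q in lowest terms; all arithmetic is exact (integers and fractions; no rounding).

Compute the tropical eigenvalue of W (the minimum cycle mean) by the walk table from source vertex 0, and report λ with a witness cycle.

q=0: [0, ∞, ∞]
q=1: [7, 12, 16]
q=2: [11, 19, 21]
q=3: [16, 23, 27]
Optimal cycle mean attained by: cycle 0->1->2->0, total 12 + 9 + (-5), length 3.
Answer: λ = 16/3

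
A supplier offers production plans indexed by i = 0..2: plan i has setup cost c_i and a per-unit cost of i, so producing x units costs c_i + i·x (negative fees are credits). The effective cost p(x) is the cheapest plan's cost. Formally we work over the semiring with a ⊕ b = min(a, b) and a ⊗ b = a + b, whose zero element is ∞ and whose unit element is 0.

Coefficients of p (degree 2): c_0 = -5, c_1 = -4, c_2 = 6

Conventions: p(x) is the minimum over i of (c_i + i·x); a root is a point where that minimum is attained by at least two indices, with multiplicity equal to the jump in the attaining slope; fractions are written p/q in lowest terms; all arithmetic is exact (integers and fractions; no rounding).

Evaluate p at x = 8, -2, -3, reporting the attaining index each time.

p(8) = min(-5+0·8=-5, -4+1·8=4, 6+2·8=22) = -5 (attained by i=0)
p(-2) = min(-5+0·(-2)=-5, -4+1·(-2)=-6, 6+2·(-2)=2) = -6 (attained by i=1)
p(-3) = min(-5+0·(-3)=-5, -4+1·(-3)=-7, 6+2·(-3)=0) = -7 (attained by i=1)
Answer: p(8) = -5; p(-2) = -6; p(-3) = -7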